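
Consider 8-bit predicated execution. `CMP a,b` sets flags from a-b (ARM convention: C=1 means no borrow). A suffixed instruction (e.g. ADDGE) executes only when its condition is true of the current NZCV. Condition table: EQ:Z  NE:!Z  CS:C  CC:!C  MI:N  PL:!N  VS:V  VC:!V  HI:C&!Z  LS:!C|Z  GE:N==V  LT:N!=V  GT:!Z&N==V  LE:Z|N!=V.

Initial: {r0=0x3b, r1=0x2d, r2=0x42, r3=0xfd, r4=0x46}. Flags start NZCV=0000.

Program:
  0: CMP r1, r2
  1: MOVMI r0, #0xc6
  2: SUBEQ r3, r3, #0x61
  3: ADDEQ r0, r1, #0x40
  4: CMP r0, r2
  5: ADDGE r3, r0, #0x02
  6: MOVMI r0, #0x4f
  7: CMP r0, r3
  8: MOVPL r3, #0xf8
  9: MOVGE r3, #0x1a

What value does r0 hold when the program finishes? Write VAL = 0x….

0: ✓ CMP  NZCV=1000
1: ✓ MOVMI  r0←0xc6
2: · SUBEQ
3: · ADDEQ
4: ✓ CMP  NZCV=1010
5: · ADDGE
6: ✓ MOVMI  r0←0x4f
7: ✓ CMP  NZCV=0000
8: ✓ MOVPL  r3←0xf8
9: ✓ MOVGE  r3←0x1a

VAL = 0x4f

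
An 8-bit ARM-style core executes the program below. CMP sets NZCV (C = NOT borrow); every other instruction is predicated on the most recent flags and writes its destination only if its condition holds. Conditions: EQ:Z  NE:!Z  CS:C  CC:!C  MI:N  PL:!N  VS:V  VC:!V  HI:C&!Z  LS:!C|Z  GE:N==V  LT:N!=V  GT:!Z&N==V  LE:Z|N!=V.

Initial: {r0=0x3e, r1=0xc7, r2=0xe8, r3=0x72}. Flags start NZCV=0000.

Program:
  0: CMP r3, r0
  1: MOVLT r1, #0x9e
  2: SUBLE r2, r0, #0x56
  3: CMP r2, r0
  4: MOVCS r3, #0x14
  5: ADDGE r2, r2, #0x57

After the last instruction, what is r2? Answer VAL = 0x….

0: ✓ CMP  NZCV=0010
1: · MOVLT
2: · SUBLE
3: ✓ CMP  NZCV=1010
4: ✓ MOVCS  r3←0x14
5: · ADDGE

VAL = 0xe8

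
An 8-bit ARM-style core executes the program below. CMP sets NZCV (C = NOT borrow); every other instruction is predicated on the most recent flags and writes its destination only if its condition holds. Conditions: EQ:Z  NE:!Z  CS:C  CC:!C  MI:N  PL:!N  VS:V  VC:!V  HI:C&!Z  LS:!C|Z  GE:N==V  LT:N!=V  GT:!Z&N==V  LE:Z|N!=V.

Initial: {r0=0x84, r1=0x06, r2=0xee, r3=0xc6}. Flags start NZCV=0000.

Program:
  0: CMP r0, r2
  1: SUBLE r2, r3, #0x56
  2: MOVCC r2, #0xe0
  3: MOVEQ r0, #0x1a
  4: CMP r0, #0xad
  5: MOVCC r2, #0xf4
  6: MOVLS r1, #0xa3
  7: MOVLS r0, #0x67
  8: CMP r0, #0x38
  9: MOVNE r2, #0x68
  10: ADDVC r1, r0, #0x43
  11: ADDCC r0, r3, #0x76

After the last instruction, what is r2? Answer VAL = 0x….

0: ✓ CMP  NZCV=1000
1: ✓ SUBLE  r2←0x70
2: ✓ MOVCC  r2←0xe0
3: · MOVEQ
4: ✓ CMP  NZCV=1000
5: ✓ MOVCC  r2←0xf4
6: ✓ MOVLS  r1←0xa3
7: ✓ MOVLS  r0←0x67
8: ✓ CMP  NZCV=0010
9: ✓ MOVNE  r2←0x68
10: ✓ ADDVC  r1←0xaa
11: · ADDCC

VAL = 0x68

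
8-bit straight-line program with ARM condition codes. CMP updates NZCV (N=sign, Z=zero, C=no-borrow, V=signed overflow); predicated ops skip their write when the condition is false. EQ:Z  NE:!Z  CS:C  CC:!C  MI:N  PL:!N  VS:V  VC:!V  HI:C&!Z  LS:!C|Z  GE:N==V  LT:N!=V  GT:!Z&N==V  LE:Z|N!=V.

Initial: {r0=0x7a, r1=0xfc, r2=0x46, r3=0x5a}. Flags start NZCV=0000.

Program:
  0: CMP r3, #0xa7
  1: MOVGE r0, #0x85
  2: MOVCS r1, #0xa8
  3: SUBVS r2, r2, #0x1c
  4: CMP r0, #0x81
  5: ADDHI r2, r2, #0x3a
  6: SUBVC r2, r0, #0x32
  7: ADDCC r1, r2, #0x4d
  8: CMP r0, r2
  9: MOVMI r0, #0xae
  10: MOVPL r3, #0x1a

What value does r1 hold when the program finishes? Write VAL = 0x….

0: ✓ CMP  NZCV=1001
1: ✓ MOVGE  r0←0x85
2: · MOVCS
3: ✓ SUBVS  r2←0x2a
4: ✓ CMP  NZCV=0010
5: ✓ ADDHI  r2←0x64
6: ✓ SUBVC  r2←0x53
7: · ADDCC
8: ✓ CMP  NZCV=0011
9: · MOVMI
10: ✓ MOVPL  r3←0x1a

VAL = 0xfc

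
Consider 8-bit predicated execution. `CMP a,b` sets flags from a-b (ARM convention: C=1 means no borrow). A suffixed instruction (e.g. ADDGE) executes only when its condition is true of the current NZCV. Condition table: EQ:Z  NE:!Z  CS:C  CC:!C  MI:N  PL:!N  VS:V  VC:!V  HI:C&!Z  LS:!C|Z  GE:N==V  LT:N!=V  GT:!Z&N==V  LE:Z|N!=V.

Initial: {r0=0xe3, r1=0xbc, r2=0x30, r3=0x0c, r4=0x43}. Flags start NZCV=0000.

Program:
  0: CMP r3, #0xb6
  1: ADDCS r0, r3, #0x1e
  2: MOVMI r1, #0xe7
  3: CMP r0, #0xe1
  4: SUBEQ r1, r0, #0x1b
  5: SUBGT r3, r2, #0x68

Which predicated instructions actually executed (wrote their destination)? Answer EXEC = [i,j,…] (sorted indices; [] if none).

EXEC = [5]

[0] flags=0000 → (cmp)
[1] flags=0000 CS?F → skip
[2] flags=0000 MI?F → skip
[3] flags=0010 → (cmp)
[4] flags=0010 EQ?F → skip
[5] flags=0010 GT?T → r3=0xc8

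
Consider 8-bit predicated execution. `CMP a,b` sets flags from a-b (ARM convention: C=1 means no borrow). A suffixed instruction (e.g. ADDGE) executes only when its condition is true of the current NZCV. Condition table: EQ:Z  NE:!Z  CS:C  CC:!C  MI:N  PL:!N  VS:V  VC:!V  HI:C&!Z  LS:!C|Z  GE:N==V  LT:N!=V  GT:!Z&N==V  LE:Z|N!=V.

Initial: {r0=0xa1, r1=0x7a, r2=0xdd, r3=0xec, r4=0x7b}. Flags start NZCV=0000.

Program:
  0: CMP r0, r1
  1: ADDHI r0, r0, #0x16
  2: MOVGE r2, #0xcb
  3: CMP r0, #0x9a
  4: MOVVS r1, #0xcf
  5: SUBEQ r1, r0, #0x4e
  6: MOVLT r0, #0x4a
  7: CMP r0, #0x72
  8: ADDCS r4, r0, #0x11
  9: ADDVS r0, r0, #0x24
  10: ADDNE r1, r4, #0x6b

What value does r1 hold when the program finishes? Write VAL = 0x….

[0] flags=0011 → (cmp)
[1] flags=0011 HI?T → r0=0xb7
[2] flags=0011 GE?F → skip
[3] flags=0010 → (cmp)
[4] flags=0010 VS?F → skip
[5] flags=0010 EQ?F → skip
[6] flags=0010 LT?F → skip
[7] flags=0011 → (cmp)
[8] flags=0011 CS?T → r4=0xc8
[9] flags=0011 VS?T → r0=0xdb
[10] flags=0011 NE?T → r1=0x33

VAL = 0x33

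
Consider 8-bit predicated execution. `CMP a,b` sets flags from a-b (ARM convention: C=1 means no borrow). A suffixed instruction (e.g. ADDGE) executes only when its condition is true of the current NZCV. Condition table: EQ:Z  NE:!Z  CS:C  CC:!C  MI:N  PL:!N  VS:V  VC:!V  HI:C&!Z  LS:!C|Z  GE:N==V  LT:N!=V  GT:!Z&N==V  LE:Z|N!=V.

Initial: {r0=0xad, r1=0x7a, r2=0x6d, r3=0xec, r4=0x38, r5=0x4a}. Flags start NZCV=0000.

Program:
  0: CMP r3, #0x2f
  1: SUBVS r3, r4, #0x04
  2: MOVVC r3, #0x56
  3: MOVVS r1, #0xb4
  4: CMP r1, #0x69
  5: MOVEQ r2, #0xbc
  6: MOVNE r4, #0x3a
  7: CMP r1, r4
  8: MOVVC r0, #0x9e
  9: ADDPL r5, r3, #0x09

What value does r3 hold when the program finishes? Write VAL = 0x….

VAL = 0x56

[0] flags=1010 → (cmp)
[1] flags=1010 VS?F → skip
[2] flags=1010 VC?T → r3=0x56
[3] flags=1010 VS?F → skip
[4] flags=0010 → (cmp)
[5] flags=0010 EQ?F → skip
[6] flags=0010 NE?T → r4=0x3a
[7] flags=0010 → (cmp)
[8] flags=0010 VC?T → r0=0x9e
[9] flags=0010 PL?T → r5=0x5f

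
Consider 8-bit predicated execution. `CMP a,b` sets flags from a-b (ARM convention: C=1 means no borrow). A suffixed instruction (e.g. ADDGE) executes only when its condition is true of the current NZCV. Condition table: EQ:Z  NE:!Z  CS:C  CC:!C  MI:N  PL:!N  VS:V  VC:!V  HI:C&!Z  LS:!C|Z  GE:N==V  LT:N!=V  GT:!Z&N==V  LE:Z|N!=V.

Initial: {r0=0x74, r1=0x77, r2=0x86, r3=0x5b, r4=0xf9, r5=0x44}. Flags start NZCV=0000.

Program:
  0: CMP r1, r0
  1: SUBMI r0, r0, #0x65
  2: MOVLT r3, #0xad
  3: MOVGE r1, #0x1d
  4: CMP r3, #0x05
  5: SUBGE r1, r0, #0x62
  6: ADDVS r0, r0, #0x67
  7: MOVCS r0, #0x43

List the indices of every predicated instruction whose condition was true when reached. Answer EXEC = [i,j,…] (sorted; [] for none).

EXEC = [3,5,7]

[0] flags=0010 → (cmp)
[1] flags=0010 MI?F → skip
[2] flags=0010 LT?F → skip
[3] flags=0010 GE?T → r1=0x1d
[4] flags=0010 → (cmp)
[5] flags=0010 GE?T → r1=0x12
[6] flags=0010 VS?F → skip
[7] flags=0010 CS?T → r0=0x43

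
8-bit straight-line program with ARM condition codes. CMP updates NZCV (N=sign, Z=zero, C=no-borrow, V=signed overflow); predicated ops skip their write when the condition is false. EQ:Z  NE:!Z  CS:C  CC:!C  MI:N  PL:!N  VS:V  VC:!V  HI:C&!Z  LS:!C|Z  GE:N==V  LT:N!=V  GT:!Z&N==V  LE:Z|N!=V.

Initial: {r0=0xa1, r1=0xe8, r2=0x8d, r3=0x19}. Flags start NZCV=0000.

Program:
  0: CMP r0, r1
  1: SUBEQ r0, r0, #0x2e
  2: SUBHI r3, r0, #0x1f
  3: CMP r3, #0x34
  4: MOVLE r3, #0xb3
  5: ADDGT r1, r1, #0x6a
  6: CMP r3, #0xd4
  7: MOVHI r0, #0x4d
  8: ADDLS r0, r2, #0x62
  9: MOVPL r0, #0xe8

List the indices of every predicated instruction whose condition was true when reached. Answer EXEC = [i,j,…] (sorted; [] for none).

EXEC = [4,8]

[0] flags=1000 → (cmp)
[1] flags=1000 EQ?F → skip
[2] flags=1000 HI?F → skip
[3] flags=1000 → (cmp)
[4] flags=1000 LE?T → r3=0xb3
[5] flags=1000 GT?F → skip
[6] flags=1000 → (cmp)
[7] flags=1000 HI?F → skip
[8] flags=1000 LS?T → r0=0xef
[9] flags=1000 PL?F → skip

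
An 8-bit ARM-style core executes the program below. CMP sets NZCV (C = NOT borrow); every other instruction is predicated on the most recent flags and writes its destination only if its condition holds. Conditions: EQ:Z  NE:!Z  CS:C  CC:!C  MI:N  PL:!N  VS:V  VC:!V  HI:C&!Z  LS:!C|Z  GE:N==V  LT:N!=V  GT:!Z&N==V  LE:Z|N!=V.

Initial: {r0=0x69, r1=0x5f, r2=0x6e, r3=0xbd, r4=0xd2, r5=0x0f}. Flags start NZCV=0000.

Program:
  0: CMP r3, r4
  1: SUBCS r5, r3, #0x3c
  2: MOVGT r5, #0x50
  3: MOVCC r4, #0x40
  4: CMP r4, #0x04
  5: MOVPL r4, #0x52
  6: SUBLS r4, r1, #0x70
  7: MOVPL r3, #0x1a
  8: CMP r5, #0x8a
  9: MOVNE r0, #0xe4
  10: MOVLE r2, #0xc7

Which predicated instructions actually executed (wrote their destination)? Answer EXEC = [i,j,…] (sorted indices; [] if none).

EXEC = [3,5,7,9]

[0] flags=1000 → (cmp)
[1] flags=1000 CS?F → skip
[2] flags=1000 GT?F → skip
[3] flags=1000 CC?T → r4=0x40
[4] flags=0010 → (cmp)
[5] flags=0010 PL?T → r4=0x52
[6] flags=0010 LS?F → skip
[7] flags=0010 PL?T → r3=0x1a
[8] flags=1001 → (cmp)
[9] flags=1001 NE?T → r0=0xe4
[10] flags=1001 LE?F → skip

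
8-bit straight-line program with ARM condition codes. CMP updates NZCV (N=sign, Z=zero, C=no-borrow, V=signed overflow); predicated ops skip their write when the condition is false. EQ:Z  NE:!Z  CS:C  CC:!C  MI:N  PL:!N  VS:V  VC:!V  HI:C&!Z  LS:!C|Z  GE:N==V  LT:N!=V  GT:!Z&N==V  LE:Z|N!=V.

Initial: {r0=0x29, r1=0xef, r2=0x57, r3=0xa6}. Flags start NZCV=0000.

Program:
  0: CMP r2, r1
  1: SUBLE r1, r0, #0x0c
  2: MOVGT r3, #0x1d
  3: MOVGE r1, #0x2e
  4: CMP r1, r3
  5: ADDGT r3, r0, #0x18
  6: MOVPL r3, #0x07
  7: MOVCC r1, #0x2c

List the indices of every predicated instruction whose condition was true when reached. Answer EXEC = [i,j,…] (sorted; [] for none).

0: ✓ CMP  NZCV=0000
1: · SUBLE
2: ✓ MOVGT  r3←0x1d
3: ✓ MOVGE  r1←0x2e
4: ✓ CMP  NZCV=0010
5: ✓ ADDGT  r3←0x41
6: ✓ MOVPL  r3←0x07
7: · MOVCC

EXEC = [2,3,5,6]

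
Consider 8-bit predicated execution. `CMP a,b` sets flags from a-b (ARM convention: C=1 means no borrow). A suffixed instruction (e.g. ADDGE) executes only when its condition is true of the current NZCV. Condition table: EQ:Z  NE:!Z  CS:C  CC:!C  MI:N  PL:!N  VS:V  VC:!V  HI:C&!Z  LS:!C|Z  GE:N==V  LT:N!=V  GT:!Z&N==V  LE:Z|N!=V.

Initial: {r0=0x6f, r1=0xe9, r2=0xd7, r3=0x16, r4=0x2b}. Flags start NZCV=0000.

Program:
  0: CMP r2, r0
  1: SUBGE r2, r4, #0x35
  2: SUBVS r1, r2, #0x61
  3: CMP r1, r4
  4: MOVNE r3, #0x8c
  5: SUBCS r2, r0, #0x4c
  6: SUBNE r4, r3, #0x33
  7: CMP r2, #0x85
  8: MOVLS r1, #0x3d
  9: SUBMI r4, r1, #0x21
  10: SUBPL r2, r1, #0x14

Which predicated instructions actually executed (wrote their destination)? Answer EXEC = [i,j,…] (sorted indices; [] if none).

[0] flags=0011 → (cmp)
[1] flags=0011 GE?F → skip
[2] flags=0011 VS?T → r1=0x76
[3] flags=0010 → (cmp)
[4] flags=0010 NE?T → r3=0x8c
[5] flags=0010 CS?T → r2=0x23
[6] flags=0010 NE?T → r4=0x59
[7] flags=1001 → (cmp)
[8] flags=1001 LS?T → r1=0x3d
[9] flags=1001 MI?T → r4=0x1c
[10] flags=1001 PL?F → skip

EXEC = [2,4,5,6,8,9]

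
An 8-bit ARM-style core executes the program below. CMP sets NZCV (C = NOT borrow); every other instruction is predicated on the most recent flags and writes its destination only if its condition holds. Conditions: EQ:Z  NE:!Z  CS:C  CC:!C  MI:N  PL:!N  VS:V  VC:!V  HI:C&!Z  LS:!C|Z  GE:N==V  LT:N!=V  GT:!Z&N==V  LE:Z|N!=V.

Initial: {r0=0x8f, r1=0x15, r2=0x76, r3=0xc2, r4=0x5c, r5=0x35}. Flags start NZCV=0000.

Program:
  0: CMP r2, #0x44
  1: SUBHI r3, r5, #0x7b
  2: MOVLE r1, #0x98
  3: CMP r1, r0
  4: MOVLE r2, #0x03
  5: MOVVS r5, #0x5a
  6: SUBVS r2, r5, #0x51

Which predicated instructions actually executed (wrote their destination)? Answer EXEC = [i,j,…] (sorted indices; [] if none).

0: ✓ CMP  NZCV=0010
1: ✓ SUBHI  r3←0xba
2: · MOVLE
3: ✓ CMP  NZCV=1001
4: · MOVLE
5: ✓ MOVVS  r5←0x5a
6: ✓ SUBVS  r2←0x09

EXEC = [1,5,6]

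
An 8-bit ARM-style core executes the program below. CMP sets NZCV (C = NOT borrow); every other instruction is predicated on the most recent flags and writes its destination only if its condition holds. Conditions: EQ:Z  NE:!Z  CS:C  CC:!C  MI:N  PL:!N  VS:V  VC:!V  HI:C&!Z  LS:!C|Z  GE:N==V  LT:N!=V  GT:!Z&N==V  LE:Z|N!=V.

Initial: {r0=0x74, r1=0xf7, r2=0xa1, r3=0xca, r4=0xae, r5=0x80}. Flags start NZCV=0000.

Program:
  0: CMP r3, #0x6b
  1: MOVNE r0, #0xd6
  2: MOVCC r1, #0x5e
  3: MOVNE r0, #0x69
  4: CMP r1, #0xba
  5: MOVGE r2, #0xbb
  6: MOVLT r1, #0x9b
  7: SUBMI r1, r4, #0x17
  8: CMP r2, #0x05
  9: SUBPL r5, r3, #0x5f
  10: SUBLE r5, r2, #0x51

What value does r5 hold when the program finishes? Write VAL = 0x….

[0] flags=0011 → (cmp)
[1] flags=0011 NE?T → r0=0xd6
[2] flags=0011 CC?F → skip
[3] flags=0011 NE?T → r0=0x69
[4] flags=0010 → (cmp)
[5] flags=0010 GE?T → r2=0xbb
[6] flags=0010 LT?F → skip
[7] flags=0010 MI?F → skip
[8] flags=1010 → (cmp)
[9] flags=1010 PL?F → skip
[10] flags=1010 LE?T → r5=0x6a

VAL = 0x6a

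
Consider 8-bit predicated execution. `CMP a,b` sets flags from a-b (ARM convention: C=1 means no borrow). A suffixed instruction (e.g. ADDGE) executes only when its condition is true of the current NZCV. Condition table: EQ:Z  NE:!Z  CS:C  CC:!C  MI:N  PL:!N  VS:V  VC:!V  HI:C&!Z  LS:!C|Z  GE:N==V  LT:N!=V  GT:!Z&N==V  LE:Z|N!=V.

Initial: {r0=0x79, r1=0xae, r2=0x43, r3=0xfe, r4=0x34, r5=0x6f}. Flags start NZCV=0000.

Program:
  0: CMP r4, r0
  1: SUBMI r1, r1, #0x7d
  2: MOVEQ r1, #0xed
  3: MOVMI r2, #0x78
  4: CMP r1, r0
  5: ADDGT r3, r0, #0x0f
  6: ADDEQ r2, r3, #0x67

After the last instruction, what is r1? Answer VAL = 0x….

VAL = 0x31

0: ✓ CMP  NZCV=1000
1: ✓ SUBMI  r1←0x31
2: · MOVEQ
3: ✓ MOVMI  r2←0x78
4: ✓ CMP  NZCV=1000
5: · ADDGT
6: · ADDEQ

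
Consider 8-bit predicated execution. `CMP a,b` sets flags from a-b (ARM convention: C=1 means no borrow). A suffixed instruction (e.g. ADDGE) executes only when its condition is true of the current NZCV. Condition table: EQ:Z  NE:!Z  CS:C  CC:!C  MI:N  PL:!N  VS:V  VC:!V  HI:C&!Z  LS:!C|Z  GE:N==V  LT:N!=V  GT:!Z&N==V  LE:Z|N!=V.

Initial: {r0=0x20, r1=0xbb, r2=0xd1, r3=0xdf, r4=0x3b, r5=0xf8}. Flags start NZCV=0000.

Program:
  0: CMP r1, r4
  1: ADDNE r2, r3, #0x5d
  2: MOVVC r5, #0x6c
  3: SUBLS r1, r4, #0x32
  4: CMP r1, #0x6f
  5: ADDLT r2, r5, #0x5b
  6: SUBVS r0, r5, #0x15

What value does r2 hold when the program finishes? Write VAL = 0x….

0: ✓ CMP  NZCV=1010
1: ✓ ADDNE  r2←0x3c
2: ✓ MOVVC  r5←0x6c
3: · SUBLS
4: ✓ CMP  NZCV=0011
5: ✓ ADDLT  r2←0xc7
6: ✓ SUBVS  r0←0x57

VAL = 0xc7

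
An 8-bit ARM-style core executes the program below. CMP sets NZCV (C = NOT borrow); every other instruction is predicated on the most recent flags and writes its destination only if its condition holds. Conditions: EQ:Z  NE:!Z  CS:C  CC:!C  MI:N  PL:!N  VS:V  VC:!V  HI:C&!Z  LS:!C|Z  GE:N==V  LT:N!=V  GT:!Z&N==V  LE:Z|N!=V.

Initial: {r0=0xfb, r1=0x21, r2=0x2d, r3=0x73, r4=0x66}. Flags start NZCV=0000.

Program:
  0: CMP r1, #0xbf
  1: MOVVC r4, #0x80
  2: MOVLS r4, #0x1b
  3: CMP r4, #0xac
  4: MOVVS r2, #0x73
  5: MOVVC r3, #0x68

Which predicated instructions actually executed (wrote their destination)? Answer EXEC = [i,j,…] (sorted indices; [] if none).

[0] flags=0000 → (cmp)
[1] flags=0000 VC?T → r4=0x80
[2] flags=0000 LS?T → r4=0x1b
[3] flags=0000 → (cmp)
[4] flags=0000 VS?F → skip
[5] flags=0000 VC?T → r3=0x68

EXEC = [1,2,5]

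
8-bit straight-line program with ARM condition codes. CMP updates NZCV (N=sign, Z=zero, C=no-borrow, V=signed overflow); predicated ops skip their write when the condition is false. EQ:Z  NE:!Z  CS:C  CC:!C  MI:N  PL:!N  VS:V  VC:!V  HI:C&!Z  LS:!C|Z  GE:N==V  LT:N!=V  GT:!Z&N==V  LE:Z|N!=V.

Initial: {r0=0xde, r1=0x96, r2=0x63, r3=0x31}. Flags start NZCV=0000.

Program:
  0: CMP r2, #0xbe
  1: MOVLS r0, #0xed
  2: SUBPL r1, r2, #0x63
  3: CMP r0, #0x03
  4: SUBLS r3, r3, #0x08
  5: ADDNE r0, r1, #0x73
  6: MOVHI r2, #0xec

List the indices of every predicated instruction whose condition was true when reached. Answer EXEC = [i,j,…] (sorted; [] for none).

0: ✓ CMP  NZCV=1001
1: ✓ MOVLS  r0←0xed
2: · SUBPL
3: ✓ CMP  NZCV=1010
4: · SUBLS
5: ✓ ADDNE  r0←0x09
6: ✓ MOVHI  r2←0xec

EXEC = [1,5,6]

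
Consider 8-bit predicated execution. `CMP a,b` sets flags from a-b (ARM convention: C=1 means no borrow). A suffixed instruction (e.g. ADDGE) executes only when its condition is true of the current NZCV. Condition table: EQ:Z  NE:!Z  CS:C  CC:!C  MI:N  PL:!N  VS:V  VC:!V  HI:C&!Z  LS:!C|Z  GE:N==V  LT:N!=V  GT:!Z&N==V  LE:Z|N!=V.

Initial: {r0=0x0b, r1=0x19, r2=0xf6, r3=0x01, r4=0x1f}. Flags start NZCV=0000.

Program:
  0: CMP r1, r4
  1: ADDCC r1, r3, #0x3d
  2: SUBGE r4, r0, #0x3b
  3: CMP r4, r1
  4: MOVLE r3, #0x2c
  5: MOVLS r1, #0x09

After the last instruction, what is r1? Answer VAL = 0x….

0: ✓ CMP  NZCV=1000
1: ✓ ADDCC  r1←0x3e
2: · SUBGE
3: ✓ CMP  NZCV=1000
4: ✓ MOVLE  r3←0x2c
5: ✓ MOVLS  r1←0x09

VAL = 0x09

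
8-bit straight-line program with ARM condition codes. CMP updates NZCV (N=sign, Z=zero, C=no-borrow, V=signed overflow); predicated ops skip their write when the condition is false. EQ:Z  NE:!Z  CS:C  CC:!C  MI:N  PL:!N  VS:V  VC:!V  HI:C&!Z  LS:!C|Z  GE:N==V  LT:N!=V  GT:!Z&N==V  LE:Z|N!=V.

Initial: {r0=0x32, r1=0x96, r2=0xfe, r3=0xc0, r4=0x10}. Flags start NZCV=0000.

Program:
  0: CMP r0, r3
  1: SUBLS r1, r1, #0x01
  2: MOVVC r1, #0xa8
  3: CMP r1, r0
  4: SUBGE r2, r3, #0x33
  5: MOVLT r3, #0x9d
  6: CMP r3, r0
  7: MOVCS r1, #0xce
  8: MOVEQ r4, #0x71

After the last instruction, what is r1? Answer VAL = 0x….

[0] flags=0000 → (cmp)
[1] flags=0000 LS?T → r1=0x95
[2] flags=0000 VC?T → r1=0xa8
[3] flags=0011 → (cmp)
[4] flags=0011 GE?F → skip
[5] flags=0011 LT?T → r3=0x9d
[6] flags=0011 → (cmp)
[7] flags=0011 CS?T → r1=0xce
[8] flags=0011 EQ?F → skip

VAL = 0xce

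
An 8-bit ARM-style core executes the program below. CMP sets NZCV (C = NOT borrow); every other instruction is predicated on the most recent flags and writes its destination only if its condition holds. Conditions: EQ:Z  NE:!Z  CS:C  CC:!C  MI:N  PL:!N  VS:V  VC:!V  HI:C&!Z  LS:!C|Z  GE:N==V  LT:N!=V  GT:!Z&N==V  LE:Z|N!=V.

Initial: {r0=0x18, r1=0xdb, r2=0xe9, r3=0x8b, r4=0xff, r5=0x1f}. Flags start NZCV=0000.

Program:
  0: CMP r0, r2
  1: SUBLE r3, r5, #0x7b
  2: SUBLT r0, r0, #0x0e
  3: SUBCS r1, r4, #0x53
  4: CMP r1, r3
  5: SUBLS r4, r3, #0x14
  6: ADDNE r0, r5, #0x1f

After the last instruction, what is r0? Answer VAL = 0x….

VAL = 0x3e

0: ✓ CMP  NZCV=0000
1: · SUBLE
2: · SUBLT
3: · SUBCS
4: ✓ CMP  NZCV=0010
5: · SUBLS
6: ✓ ADDNE  r0←0x3e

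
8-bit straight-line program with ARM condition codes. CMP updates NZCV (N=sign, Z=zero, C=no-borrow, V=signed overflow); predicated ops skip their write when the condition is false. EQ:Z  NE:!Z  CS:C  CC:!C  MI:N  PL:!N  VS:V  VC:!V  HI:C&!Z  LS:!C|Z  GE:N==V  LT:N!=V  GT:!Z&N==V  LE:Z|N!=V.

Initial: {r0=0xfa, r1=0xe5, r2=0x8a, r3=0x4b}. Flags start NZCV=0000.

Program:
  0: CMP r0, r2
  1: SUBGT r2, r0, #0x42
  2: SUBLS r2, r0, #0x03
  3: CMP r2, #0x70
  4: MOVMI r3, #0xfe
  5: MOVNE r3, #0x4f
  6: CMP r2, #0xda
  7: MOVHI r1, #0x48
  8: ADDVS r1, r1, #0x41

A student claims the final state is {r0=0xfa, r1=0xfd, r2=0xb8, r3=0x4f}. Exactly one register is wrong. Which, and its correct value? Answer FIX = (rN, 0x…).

[0] flags=0010 → (cmp)
[1] flags=0010 GT?T → r2=0xb8
[2] flags=0010 LS?F → skip
[3] flags=0011 → (cmp)
[4] flags=0011 MI?F → skip
[5] flags=0011 NE?T → r3=0x4f
[6] flags=1000 → (cmp)
[7] flags=1000 HI?F → skip
[8] flags=1000 VS?F → skip

FIX = (r1, 0xe5)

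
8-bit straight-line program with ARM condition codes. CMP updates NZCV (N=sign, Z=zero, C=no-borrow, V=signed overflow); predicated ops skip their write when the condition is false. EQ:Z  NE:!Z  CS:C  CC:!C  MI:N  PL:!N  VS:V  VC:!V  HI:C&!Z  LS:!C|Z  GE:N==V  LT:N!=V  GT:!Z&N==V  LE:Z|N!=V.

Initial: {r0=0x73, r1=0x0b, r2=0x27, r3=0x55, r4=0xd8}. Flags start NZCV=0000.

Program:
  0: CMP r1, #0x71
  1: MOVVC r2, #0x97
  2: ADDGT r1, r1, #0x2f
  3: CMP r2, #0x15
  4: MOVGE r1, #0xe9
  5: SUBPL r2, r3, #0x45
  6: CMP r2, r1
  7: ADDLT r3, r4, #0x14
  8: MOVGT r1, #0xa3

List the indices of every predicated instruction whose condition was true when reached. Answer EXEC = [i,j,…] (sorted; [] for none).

EXEC = [1,7]

0: ✓ CMP  NZCV=1000
1: ✓ MOVVC  r2←0x97
2: · ADDGT
3: ✓ CMP  NZCV=1010
4: · MOVGE
5: · SUBPL
6: ✓ CMP  NZCV=1010
7: ✓ ADDLT  r3←0xec
8: · MOVGT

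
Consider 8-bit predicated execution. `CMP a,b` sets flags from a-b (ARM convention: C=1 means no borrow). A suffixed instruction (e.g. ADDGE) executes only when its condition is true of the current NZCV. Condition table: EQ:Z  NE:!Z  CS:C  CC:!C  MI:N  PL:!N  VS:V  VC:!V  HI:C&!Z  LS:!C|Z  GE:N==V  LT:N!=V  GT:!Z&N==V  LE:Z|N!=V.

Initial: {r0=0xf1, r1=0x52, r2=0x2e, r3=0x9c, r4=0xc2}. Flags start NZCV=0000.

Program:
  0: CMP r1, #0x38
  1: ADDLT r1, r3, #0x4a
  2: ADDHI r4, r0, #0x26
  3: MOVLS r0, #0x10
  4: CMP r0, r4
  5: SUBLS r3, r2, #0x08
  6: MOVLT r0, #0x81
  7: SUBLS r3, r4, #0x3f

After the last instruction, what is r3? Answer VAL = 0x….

VAL = 0x9c

[0] flags=0010 → (cmp)
[1] flags=0010 LT?F → skip
[2] flags=0010 HI?T → r4=0x17
[3] flags=0010 LS?F → skip
[4] flags=1010 → (cmp)
[5] flags=1010 LS?F → skip
[6] flags=1010 LT?T → r0=0x81
[7] flags=1010 LS?F → skip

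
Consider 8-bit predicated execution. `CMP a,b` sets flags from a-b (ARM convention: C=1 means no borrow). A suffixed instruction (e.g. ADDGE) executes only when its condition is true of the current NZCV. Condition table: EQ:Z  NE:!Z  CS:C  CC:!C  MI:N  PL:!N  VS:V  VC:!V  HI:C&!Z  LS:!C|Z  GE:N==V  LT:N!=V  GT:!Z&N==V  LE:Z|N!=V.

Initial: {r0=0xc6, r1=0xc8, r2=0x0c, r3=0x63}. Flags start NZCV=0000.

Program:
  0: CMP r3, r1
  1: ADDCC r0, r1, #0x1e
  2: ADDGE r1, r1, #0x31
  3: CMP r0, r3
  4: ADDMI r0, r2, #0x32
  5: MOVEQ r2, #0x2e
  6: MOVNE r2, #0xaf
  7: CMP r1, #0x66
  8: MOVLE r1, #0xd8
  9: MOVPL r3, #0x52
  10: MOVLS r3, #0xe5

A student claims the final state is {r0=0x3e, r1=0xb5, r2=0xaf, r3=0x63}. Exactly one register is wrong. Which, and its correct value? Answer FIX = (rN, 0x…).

FIX = (r1, 0xd8)

[0] flags=1001 → (cmp)
[1] flags=1001 CC?T → r0=0xe6
[2] flags=1001 GE?T → r1=0xf9
[3] flags=1010 → (cmp)
[4] flags=1010 MI?T → r0=0x3e
[5] flags=1010 EQ?F → skip
[6] flags=1010 NE?T → r2=0xaf
[7] flags=1010 → (cmp)
[8] flags=1010 LE?T → r1=0xd8
[9] flags=1010 PL?F → skip
[10] flags=1010 LS?F → skip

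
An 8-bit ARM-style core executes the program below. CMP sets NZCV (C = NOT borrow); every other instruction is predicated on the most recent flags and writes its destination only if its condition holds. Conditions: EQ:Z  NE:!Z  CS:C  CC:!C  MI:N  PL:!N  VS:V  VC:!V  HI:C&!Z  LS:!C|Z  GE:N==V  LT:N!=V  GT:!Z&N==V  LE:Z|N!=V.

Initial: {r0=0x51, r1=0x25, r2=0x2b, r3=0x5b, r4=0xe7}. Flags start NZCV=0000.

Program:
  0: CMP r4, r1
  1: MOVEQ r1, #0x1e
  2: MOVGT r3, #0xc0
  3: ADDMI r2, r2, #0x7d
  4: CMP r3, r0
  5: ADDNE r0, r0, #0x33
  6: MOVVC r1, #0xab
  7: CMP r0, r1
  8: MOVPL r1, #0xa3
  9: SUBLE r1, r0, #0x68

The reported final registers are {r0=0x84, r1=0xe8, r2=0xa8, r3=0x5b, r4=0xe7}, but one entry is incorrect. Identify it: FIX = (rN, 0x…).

[0] flags=1010 → (cmp)
[1] flags=1010 EQ?F → skip
[2] flags=1010 GT?F → skip
[3] flags=1010 MI?T → r2=0xa8
[4] flags=0010 → (cmp)
[5] flags=0010 NE?T → r0=0x84
[6] flags=0010 VC?T → r1=0xab
[7] flags=1000 → (cmp)
[8] flags=1000 PL?F → skip
[9] flags=1000 LE?T → r1=0x1c

FIX = (r1, 0x1c)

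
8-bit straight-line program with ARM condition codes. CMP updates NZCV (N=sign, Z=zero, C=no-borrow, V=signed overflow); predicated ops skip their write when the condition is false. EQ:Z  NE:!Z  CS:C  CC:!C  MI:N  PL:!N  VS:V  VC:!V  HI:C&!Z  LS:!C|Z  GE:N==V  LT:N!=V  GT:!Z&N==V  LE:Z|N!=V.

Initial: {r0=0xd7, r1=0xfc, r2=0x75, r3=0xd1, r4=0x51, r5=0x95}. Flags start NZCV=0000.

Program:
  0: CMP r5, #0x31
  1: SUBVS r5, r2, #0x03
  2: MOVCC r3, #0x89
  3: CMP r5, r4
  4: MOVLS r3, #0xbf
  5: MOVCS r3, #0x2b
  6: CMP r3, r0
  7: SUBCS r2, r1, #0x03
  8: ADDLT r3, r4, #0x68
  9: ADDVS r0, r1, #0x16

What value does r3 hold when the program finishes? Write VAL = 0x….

0: ✓ CMP  NZCV=0011
1: ✓ SUBVS  r5←0x72
2: · MOVCC
3: ✓ CMP  NZCV=0010
4: · MOVLS
5: ✓ MOVCS  r3←0x2b
6: ✓ CMP  NZCV=0000
7: · SUBCS
8: · ADDLT
9: · ADDVS

VAL = 0x2b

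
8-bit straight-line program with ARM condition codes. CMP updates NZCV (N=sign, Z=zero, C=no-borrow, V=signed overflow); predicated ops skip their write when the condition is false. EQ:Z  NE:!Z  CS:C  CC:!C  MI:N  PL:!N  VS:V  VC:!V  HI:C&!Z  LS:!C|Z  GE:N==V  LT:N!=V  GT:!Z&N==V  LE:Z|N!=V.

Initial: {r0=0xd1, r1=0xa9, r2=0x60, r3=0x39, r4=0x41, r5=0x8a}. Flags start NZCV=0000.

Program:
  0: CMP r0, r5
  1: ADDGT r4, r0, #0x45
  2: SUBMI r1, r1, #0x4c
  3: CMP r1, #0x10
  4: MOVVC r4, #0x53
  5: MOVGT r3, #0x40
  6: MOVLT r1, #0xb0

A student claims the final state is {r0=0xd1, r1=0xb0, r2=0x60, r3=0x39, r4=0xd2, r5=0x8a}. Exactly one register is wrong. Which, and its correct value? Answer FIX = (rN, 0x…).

[0] flags=0010 → (cmp)
[1] flags=0010 GT?T → r4=0x16
[2] flags=0010 MI?F → skip
[3] flags=1010 → (cmp)
[4] flags=1010 VC?T → r4=0x53
[5] flags=1010 GT?F → skip
[6] flags=1010 LT?T → r1=0xb0

FIX = (r4, 0x53)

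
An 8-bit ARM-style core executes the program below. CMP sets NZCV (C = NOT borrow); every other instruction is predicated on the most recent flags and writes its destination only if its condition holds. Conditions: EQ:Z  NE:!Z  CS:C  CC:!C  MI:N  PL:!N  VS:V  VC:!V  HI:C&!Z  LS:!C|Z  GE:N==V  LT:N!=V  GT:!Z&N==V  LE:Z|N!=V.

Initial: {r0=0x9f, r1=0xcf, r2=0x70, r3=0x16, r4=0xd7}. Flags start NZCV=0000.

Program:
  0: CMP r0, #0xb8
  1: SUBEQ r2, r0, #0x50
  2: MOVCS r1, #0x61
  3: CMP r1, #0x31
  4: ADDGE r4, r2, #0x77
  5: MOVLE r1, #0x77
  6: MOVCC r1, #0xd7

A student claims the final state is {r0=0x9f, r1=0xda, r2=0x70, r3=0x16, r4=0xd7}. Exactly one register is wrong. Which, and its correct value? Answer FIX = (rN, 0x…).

FIX = (r1, 0x77)

[0] flags=1000 → (cmp)
[1] flags=1000 EQ?F → skip
[2] flags=1000 CS?F → skip
[3] flags=1010 → (cmp)
[4] flags=1010 GE?F → skip
[5] flags=1010 LE?T → r1=0x77
[6] flags=1010 CC?F → skip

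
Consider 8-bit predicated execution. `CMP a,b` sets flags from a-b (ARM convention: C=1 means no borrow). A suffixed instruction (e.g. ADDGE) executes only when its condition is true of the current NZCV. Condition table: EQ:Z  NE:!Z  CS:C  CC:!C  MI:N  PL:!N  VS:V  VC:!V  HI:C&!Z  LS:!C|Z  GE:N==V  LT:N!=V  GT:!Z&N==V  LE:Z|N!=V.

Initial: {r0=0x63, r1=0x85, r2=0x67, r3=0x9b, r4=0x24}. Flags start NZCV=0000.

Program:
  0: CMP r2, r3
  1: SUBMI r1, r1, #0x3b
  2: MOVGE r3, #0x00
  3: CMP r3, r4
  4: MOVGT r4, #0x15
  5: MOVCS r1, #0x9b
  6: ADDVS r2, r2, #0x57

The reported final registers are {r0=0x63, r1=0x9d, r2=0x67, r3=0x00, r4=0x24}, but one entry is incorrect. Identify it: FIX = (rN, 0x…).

0: ✓ CMP  NZCV=1001
1: ✓ SUBMI  r1←0x4a
2: ✓ MOVGE  r3←0x00
3: ✓ CMP  NZCV=1000
4: · MOVGT
5: · MOVCS
6: · ADDVS

FIX = (r1, 0x4a)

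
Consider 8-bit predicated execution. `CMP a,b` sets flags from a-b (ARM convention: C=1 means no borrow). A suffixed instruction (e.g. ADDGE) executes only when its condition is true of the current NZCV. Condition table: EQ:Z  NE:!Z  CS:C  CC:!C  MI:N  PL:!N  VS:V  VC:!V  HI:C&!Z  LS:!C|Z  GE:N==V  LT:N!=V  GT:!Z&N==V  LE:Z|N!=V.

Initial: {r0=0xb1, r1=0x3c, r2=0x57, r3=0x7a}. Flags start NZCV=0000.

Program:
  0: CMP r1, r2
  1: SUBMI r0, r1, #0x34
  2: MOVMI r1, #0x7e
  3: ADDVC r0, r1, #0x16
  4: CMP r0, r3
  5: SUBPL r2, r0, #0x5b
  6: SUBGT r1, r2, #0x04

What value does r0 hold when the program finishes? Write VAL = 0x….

0: ✓ CMP  NZCV=1000
1: ✓ SUBMI  r0←0x08
2: ✓ MOVMI  r1←0x7e
3: ✓ ADDVC  r0←0x94
4: ✓ CMP  NZCV=0011
5: ✓ SUBPL  r2←0x39
6: · SUBGT

VAL = 0x94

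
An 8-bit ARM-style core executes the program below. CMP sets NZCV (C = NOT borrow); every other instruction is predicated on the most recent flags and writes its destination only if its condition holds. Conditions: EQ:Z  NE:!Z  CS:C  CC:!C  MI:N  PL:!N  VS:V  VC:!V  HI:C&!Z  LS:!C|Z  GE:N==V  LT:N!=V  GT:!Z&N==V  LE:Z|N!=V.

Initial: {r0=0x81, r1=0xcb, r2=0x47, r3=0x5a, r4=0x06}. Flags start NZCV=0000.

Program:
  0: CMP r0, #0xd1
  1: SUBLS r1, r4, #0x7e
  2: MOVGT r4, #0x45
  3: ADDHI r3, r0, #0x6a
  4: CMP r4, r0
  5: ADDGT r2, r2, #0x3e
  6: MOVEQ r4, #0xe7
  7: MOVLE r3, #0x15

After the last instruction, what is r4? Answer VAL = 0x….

VAL = 0x06

[0] flags=1000 → (cmp)
[1] flags=1000 LS?T → r1=0x88
[2] flags=1000 GT?F → skip
[3] flags=1000 HI?F → skip
[4] flags=1001 → (cmp)
[5] flags=1001 GT?T → r2=0x85
[6] flags=1001 EQ?F → skip
[7] flags=1001 LE?F → skip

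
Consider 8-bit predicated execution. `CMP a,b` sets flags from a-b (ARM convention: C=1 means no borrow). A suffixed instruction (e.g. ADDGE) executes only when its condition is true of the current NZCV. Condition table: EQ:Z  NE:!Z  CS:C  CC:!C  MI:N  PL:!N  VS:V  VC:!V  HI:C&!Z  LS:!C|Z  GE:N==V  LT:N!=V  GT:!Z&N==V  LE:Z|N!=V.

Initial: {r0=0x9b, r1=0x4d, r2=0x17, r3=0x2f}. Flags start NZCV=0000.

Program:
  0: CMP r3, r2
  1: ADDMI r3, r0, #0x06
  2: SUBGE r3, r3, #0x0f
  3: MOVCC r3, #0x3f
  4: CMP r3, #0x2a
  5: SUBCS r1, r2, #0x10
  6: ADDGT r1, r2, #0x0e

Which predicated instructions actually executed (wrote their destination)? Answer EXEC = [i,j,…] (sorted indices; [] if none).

[0] flags=0010 → (cmp)
[1] flags=0010 MI?F → skip
[2] flags=0010 GE?T → r3=0x20
[3] flags=0010 CC?F → skip
[4] flags=1000 → (cmp)
[5] flags=1000 CS?F → skip
[6] flags=1000 GT?F → skip

EXEC = [2]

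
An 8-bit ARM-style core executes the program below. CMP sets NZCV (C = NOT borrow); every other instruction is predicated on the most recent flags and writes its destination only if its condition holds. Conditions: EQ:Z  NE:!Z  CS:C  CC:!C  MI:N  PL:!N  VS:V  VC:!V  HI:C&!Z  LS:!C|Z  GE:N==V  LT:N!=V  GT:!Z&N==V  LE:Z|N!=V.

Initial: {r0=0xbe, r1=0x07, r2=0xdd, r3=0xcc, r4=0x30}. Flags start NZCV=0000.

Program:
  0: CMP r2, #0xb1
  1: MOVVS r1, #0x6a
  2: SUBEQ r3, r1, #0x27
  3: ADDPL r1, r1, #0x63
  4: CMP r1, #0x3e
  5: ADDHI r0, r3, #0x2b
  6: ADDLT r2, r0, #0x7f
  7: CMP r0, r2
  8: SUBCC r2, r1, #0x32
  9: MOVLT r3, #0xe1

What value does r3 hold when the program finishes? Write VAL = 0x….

[0] flags=0010 → (cmp)
[1] flags=0010 VS?F → skip
[2] flags=0010 EQ?F → skip
[3] flags=0010 PL?T → r1=0x6a
[4] flags=0010 → (cmp)
[5] flags=0010 HI?T → r0=0xf7
[6] flags=0010 LT?F → skip
[7] flags=0010 → (cmp)
[8] flags=0010 CC?F → skip
[9] flags=0010 LT?F → skip

VAL = 0xcc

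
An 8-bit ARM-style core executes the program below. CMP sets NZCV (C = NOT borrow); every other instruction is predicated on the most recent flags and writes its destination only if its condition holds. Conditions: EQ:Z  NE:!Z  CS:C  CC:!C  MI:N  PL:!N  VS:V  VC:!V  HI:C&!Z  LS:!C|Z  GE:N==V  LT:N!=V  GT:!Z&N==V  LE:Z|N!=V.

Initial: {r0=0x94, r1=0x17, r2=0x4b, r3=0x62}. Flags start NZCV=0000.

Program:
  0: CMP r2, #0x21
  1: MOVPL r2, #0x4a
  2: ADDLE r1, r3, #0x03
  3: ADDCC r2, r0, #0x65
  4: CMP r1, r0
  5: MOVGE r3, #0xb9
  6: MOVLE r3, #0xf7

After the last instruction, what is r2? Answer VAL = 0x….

VAL = 0x4a

0: ✓ CMP  NZCV=0010
1: ✓ MOVPL  r2←0x4a
2: · ADDLE
3: · ADDCC
4: ✓ CMP  NZCV=1001
5: ✓ MOVGE  r3←0xb9
6: · MOVLE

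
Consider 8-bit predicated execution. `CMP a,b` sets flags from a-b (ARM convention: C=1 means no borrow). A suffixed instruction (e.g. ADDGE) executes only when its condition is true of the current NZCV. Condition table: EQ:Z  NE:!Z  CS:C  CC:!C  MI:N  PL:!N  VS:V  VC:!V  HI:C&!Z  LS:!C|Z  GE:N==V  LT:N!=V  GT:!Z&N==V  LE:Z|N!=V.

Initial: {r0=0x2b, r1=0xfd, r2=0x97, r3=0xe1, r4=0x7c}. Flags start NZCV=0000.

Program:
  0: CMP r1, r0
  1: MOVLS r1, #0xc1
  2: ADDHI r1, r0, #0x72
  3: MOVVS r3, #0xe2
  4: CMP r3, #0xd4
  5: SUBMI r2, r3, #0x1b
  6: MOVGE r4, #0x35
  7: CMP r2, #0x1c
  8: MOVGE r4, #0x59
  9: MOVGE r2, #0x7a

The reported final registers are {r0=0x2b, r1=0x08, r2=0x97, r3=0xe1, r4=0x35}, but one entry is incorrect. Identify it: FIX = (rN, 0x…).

FIX = (r1, 0x9d)

[0] flags=1010 → (cmp)
[1] flags=1010 LS?F → skip
[2] flags=1010 HI?T → r1=0x9d
[3] flags=1010 VS?F → skip
[4] flags=0010 → (cmp)
[5] flags=0010 MI?F → skip
[6] flags=0010 GE?T → r4=0x35
[7] flags=0011 → (cmp)
[8] flags=0011 GE?F → skip
[9] flags=0011 GE?F → skip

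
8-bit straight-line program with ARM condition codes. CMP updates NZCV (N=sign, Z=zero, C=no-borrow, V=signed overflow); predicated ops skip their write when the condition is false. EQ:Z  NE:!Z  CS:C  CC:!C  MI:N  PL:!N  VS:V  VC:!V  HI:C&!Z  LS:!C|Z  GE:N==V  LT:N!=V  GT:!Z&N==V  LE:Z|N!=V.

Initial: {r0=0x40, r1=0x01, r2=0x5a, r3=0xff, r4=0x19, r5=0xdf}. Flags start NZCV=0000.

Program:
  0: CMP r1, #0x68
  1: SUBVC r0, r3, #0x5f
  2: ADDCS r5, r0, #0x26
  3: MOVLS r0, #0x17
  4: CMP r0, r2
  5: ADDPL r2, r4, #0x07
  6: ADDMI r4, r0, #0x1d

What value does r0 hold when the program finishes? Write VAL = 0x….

0: ✓ CMP  NZCV=1000
1: ✓ SUBVC  r0←0xa0
2: · ADDCS
3: ✓ MOVLS  r0←0x17
4: ✓ CMP  NZCV=1000
5: · ADDPL
6: ✓ ADDMI  r4←0x34

VAL = 0x17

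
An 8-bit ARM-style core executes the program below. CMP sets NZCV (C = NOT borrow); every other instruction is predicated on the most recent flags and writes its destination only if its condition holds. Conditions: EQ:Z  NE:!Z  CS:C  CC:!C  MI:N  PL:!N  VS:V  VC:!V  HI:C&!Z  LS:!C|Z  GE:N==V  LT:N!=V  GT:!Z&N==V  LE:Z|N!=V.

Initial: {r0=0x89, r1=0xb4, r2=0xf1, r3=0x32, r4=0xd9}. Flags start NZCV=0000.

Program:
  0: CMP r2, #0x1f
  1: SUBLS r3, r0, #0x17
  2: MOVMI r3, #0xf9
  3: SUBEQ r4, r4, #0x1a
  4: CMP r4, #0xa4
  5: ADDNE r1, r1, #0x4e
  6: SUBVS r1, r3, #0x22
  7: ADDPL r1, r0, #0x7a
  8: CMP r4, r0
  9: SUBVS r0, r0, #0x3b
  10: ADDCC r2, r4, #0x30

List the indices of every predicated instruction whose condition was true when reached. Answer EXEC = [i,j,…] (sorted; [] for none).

EXEC = [2,5,7]

[0] flags=1010 → (cmp)
[1] flags=1010 LS?F → skip
[2] flags=1010 MI?T → r3=0xf9
[3] flags=1010 EQ?F → skip
[4] flags=0010 → (cmp)
[5] flags=0010 NE?T → r1=0x02
[6] flags=0010 VS?F → skip
[7] flags=0010 PL?T → r1=0x03
[8] flags=0010 → (cmp)
[9] flags=0010 VS?F → skip
[10] flags=0010 CC?F → skip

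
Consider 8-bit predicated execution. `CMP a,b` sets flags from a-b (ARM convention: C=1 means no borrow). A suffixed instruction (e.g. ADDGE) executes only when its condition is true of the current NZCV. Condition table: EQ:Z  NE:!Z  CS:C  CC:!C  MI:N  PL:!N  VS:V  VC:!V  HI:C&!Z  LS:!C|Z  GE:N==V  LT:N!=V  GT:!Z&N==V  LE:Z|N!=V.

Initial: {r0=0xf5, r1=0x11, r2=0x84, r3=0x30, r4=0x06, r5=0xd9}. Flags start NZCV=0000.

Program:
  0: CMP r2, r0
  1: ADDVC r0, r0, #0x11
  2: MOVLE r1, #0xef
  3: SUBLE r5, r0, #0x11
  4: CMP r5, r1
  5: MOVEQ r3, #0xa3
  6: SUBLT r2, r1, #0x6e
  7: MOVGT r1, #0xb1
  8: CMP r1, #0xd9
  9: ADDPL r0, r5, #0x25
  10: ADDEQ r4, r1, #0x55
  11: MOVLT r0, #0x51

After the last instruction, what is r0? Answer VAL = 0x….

VAL = 0x51

0: ✓ CMP  NZCV=1000
1: ✓ ADDVC  r0←0x06
2: ✓ MOVLE  r1←0xef
3: ✓ SUBLE  r5←0xf5
4: ✓ CMP  NZCV=0010
5: · MOVEQ
6: · SUBLT
7: ✓ MOVGT  r1←0xb1
8: ✓ CMP  NZCV=1000
9: · ADDPL
10: · ADDEQ
11: ✓ MOVLT  r0←0x51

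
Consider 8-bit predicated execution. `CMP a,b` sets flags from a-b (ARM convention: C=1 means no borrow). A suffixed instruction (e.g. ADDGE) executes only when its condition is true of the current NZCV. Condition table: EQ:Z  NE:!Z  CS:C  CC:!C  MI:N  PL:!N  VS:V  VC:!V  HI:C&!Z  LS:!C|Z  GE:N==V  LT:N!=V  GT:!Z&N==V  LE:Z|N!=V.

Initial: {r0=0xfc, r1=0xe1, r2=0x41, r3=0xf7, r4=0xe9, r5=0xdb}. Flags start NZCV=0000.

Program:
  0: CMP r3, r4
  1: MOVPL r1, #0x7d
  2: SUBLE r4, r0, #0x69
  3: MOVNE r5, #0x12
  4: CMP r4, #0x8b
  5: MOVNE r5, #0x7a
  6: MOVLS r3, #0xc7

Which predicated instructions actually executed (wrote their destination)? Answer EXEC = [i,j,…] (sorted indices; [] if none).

EXEC = [1,3,5]

0: ✓ CMP  NZCV=0010
1: ✓ MOVPL  r1←0x7d
2: · SUBLE
3: ✓ MOVNE  r5←0x12
4: ✓ CMP  NZCV=0010
5: ✓ MOVNE  r5←0x7a
6: · MOVLS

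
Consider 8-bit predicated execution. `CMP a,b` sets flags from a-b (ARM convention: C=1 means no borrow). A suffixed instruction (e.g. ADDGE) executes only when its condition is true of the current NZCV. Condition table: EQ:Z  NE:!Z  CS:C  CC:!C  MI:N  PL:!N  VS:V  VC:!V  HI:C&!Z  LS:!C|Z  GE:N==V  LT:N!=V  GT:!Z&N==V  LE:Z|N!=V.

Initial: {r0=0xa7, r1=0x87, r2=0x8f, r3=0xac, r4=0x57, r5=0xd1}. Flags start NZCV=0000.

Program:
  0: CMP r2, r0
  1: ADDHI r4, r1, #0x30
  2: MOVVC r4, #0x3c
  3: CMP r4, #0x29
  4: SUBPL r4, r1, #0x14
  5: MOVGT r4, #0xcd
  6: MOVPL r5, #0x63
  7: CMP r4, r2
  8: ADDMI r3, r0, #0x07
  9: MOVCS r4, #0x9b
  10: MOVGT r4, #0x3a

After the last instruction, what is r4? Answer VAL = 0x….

0: ✓ CMP  NZCV=1000
1: · ADDHI
2: ✓ MOVVC  r4←0x3c
3: ✓ CMP  NZCV=0010
4: ✓ SUBPL  r4←0x73
5: ✓ MOVGT  r4←0xcd
6: ✓ MOVPL  r5←0x63
7: ✓ CMP  NZCV=0010
8: · ADDMI
9: ✓ MOVCS  r4←0x9b
10: ✓ MOVGT  r4←0x3a

VAL = 0x3a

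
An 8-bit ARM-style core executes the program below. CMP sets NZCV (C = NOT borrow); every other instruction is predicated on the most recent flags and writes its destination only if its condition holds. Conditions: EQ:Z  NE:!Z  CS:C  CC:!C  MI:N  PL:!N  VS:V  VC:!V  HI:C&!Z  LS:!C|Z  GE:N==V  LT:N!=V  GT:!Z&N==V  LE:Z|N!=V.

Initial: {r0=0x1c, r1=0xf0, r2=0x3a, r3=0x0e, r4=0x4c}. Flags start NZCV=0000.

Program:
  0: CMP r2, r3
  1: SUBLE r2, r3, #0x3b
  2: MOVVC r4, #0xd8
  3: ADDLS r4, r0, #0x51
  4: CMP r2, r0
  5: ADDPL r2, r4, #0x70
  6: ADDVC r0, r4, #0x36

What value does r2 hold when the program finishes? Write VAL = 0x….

[0] flags=0010 → (cmp)
[1] flags=0010 LE?F → skip
[2] flags=0010 VC?T → r4=0xd8
[3] flags=0010 LS?F → skip
[4] flags=0010 → (cmp)
[5] flags=0010 PL?T → r2=0x48
[6] flags=0010 VC?T → r0=0x0e

VAL = 0x48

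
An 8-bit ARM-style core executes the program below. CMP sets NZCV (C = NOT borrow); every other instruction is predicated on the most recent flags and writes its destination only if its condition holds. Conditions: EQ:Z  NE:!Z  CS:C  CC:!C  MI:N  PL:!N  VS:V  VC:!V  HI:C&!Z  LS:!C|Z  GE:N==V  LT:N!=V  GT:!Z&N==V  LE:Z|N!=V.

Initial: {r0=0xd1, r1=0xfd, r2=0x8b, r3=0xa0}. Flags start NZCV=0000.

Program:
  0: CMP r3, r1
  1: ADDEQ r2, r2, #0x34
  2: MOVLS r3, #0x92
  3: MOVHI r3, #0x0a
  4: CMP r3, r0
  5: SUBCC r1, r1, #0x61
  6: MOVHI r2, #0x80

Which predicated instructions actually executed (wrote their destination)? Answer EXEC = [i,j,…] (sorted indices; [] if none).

0: ✓ CMP  NZCV=1000
1: · ADDEQ
2: ✓ MOVLS  r3←0x92
3: · MOVHI
4: ✓ CMP  NZCV=1000
5: ✓ SUBCC  r1←0x9c
6: · MOVHI

EXEC = [2,5]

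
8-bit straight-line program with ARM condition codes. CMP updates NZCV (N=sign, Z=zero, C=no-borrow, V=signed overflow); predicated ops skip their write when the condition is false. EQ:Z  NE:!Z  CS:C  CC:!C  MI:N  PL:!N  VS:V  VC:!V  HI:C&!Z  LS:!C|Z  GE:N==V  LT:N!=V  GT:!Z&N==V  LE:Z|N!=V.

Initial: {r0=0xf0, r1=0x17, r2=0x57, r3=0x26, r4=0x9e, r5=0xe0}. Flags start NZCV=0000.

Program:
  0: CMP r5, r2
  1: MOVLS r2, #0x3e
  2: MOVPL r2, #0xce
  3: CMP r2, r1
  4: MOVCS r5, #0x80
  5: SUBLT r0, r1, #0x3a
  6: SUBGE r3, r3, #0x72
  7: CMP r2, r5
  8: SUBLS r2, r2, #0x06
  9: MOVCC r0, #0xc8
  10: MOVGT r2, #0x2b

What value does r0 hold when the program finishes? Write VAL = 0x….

0: ✓ CMP  NZCV=1010
1: · MOVLS
2: · MOVPL
3: ✓ CMP  NZCV=0010
4: ✓ MOVCS  r5←0x80
5: · SUBLT
6: ✓ SUBGE  r3←0xb4
7: ✓ CMP  NZCV=1001
8: ✓ SUBLS  r2←0x51
9: ✓ MOVCC  r0←0xc8
10: ✓ MOVGT  r2←0x2b

VAL = 0xc8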